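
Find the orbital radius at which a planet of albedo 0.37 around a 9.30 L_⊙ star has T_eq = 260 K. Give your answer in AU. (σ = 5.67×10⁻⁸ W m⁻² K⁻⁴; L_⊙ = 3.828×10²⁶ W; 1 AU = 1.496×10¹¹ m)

L = 9.30 × 3.828×10²⁶ = 3.56×10²⁷ W.
From T_eq⁴ = L(1−A)/(16πσd²): d = √[L(1−A)/(16πσT_eq⁴)].
d = √[3.56×10²⁷ × 0.63 / (16π × 5.67×10⁻⁸ × (260)⁴)] = 4.15×10¹¹ m = 2.77 AU.

d ≈ 2.77 AU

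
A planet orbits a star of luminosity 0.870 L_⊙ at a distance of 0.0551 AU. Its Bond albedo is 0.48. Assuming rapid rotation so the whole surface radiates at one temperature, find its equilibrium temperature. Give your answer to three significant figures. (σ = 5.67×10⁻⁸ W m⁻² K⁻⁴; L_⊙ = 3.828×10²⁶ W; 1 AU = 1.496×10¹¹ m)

T_eq ≈ 972 K

d = 0.0551 AU = 8.24×10⁹ m.
L = 0.870 × 3.828×10²⁶ = 3.33×10²⁶ W.
Flux: S = L/(4πd²) = 3.33×10²⁶/(4π×(8.24×10⁹)²) = 3.90×10⁵ W m⁻².
Energy balance: absorbed = emitted ⇒ πR²·S(1−A) = 4πR²·σT_eq⁴, so T_eq⁴ = S(1−A)/(4σ).
T_eq = [3.90×10⁵ × 0.52 / (4 × 5.67×10⁻⁸)]^(1/4) = (8.94×10¹¹)^(1/4) = 972 K.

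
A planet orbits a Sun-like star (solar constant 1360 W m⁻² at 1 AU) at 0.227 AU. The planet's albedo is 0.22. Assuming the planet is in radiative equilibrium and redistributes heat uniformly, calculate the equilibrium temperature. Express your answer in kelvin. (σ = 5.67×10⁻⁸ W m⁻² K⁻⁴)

Flux at 0.227 AU: S = 1360/0.227² = 2.64×10⁴ W m⁻².
Energy balance: absorbed = emitted ⇒ πR²·S(1−A) = 4πR²·σT_eq⁴, so T_eq⁴ = S(1−A)/(4σ).
T_eq = [2.64×10⁴ × 0.78 / (4 × 5.67×10⁻⁸)]^(1/4) = (9.08×10¹⁰)^(1/4) = 549 K.

T_eq ≈ 549 K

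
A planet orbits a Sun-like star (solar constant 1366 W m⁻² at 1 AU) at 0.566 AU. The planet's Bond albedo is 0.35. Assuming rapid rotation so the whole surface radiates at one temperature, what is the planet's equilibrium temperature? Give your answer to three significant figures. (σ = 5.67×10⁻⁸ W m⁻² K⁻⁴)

T_eq ≈ 332 K

Flux at 0.566 AU: S = 1366/0.566² = 4260 W m⁻².
Energy balance: absorbed = emitted ⇒ πR²·S(1−A) = 4πR²·σT_eq⁴, so T_eq⁴ = S(1−A)/(4σ).
T_eq = [4260 × 0.65 / (4 × 5.67×10⁻⁸)]^(1/4) = (1.22×10¹⁰)^(1/4) = 332 K.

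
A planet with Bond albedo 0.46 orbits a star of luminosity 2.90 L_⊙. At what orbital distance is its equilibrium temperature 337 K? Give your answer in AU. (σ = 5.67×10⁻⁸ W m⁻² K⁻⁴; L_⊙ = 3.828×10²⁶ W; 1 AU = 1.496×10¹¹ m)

d ≈ 0.854 AU

L = 2.90 × 3.828×10²⁶ = 1.11×10²⁷ W.
From T_eq⁴ = L(1−A)/(16πσd²): d = √[L(1−A)/(16πσT_eq⁴)].
d = √[1.11×10²⁷ × 0.54 / (16π × 5.67×10⁻⁸ × (337)⁴)] = 1.28×10¹¹ m = 0.854 AU.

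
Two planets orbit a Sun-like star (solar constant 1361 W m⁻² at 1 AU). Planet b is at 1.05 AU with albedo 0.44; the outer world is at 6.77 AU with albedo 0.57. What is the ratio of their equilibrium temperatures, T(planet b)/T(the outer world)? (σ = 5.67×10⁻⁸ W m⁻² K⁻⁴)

T_eq = [S₀(1−A)/(4σd²)]^(1/4), so T ∝ (1−A)^(1/4) / √d.
T₁ = [1361×0.56/(4×5.67×10⁻⁸×1.05²)]^(1/4) = 234.97 K.
T₂ = [1361×0.43/(4×5.67×10⁻⁸×6.77²)]^(1/4) = 86.62 K.

T₁/T₂ ≈ 2.713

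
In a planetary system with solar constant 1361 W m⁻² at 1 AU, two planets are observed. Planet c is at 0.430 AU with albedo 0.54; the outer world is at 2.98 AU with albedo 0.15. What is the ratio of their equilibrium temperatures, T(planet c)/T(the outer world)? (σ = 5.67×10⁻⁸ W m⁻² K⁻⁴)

T_eq = [S₀(1−A)/(4σd²)]^(1/4), so T ∝ (1−A)^(1/4) / √d.
T₁ = [1361×0.46/(4×5.67×10⁻⁸×0.430²)]^(1/4) = 349.55 K.
T₂ = [1361×0.85/(4×5.67×10⁻⁸×2.98²)]^(1/4) = 154.81 K.

T₁/T₂ ≈ 2.258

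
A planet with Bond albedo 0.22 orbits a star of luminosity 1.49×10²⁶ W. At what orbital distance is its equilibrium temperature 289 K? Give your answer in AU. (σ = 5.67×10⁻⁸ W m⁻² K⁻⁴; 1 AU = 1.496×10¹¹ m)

d ≈ 0.511 AU

From T_eq⁴ = L(1−A)/(16πσd²): d = √[L(1−A)/(16πσT_eq⁴)].
d = √[1.49×10²⁶ × 0.78 / (16π × 5.67×10⁻⁸ × (289)⁴)] = 7.65×10¹⁰ m = 0.511 AU.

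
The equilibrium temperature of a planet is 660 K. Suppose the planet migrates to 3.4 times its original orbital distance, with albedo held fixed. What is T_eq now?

T_eq ∝ L^(1/4) · d^(−1/2).
T′ = 660 / 3.4^(1/2) = 358 K.

T_eq ≈ 358 K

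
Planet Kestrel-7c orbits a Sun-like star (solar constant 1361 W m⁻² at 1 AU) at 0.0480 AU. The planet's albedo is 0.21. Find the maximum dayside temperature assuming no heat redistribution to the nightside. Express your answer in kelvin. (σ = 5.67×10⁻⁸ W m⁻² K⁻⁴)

Flux at 0.0480 AU: S = 1361/0.0480² = 5.91×10⁵ W m⁻².
With no redistribution each surface element balances locally: S(1−A) = σT⁴.
T = [5.91×10⁵ × 0.79 / 5.67×10⁻⁸]^(1/4) = (8.23×10¹²)^(1/4) = 1690 K.

T_ss ≈ 1690 K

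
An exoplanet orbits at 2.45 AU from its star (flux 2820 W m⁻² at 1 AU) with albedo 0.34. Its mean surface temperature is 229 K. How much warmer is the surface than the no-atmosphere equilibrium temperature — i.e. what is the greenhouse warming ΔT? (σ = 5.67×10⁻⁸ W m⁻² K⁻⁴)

ΔT ≈ 36.7 K

S = 2820/2.45² = 469.8 W m⁻².
T_eq = [S(1−A)/(4σ)]^(1/4) = [469.8×0.66/(4×5.67×10⁻⁸)]^(1/4) = 192.3 K.
ΔT = T_surf − T_eq = 229 − 192.3.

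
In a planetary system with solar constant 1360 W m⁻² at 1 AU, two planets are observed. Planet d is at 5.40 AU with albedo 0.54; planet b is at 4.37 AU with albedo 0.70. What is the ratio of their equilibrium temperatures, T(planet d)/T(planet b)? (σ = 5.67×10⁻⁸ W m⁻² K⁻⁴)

T₁/T₂ ≈ 1.001

T_eq = [S₀(1−A)/(4σd²)]^(1/4), so T ∝ (1−A)^(1/4) / √d.
T₁ = [1360×0.46/(4×5.67×10⁻⁸×5.40²)]^(1/4) = 98.62 K.
T₂ = [1360×0.30/(4×5.67×10⁻⁸×4.37²)]^(1/4) = 98.52 K.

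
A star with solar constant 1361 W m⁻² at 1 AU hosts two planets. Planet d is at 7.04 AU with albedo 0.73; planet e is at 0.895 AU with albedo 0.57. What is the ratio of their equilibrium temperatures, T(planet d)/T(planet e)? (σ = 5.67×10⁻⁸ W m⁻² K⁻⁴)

T_eq = [S₀(1−A)/(4σd²)]^(1/4), so T ∝ (1−A)^(1/4) / √d.
T₁ = [1361×0.27/(4×5.67×10⁻⁸×7.04²)]^(1/4) = 75.62 K.
T₂ = [1361×0.43/(4×5.67×10⁻⁸×0.895²)]^(1/4) = 238.24 K.

T₁/T₂ ≈ 0.317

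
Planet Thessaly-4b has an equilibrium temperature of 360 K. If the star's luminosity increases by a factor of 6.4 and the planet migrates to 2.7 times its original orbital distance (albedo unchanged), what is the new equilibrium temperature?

T_eq ∝ L^(1/4) · d^(−1/2).
T′ = 360 × 6.4^(1/4) / 2.7^(1/2) = 348 K.

T_eq ≈ 348 K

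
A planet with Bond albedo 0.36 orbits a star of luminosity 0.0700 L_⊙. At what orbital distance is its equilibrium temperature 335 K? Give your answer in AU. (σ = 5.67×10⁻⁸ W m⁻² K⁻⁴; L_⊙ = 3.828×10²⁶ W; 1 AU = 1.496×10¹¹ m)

L = 0.0700 × 3.828×10²⁶ = 2.68×10²⁵ W.
From T_eq⁴ = L(1−A)/(16πσd²): d = √[L(1−A)/(16πσT_eq⁴)].
d = √[2.68×10²⁵ × 0.64 / (16π × 5.67×10⁻⁸ × (335)⁴)] = 2.19×10¹⁰ m = 0.146 AU.

d ≈ 0.146 AU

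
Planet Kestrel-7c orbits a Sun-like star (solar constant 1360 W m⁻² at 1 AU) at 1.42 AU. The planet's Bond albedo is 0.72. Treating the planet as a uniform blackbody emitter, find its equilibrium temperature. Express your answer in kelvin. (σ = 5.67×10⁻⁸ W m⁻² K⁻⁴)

Flux at 1.42 AU: S = 1360/1.42² = 674 W m⁻².
Energy balance: absorbed = emitted ⇒ πR²·S(1−A) = 4πR²·σT_eq⁴, so T_eq⁴ = S(1−A)/(4σ).
T_eq = [674 × 0.28 / (4 × 5.67×10⁻⁸)]^(1/4) = (8.33×10⁸)^(1/4) = 170 K.

T_eq ≈ 170 K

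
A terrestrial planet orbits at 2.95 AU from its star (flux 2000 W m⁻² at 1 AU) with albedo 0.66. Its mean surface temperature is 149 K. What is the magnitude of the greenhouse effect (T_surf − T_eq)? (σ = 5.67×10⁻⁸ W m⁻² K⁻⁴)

S = 2000/2.95² = 229.8 W m⁻².
T_eq = [S(1−A)/(4σ)]^(1/4) = [229.8×0.34/(4×5.67×10⁻⁸)]^(1/4) = 136.2 K.
ΔT = T_surf − T_eq = 149 − 136.2.

ΔT ≈ 12.8 K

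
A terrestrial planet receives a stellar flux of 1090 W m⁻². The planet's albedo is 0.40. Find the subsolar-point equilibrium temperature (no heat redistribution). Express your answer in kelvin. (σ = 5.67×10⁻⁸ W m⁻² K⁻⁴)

T_ss ≈ 328 K

At the subsolar point the surface absorbs S(1−A) and emits σT⁴ per unit area — no factor of 4, since only the local patch is in balance.
T = [1090 × 0.60 / 5.67×10⁻⁸]^(1/4) = (1.15×10¹⁰)^(1/4) = 328 K.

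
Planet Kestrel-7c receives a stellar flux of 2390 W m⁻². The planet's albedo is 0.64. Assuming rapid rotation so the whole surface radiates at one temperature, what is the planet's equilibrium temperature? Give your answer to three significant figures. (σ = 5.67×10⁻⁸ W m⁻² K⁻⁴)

T_eq ≈ 248 K

Energy balance: absorbed = emitted ⇒ πR²·S(1−A) = 4πR²·σT_eq⁴, so T_eq⁴ = S(1−A)/(4σ).
T_eq = [2390 × 0.36 / (4 × 5.67×10⁻⁸)]^(1/4) = (3.79×10⁹)^(1/4) = 248 K.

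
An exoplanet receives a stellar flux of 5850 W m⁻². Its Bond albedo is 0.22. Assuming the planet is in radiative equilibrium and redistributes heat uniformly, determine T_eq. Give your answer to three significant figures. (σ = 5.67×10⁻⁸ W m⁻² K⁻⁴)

T_eq ≈ 377 K

Energy balance: absorbed = emitted ⇒ πR²·S(1−A) = 4πR²·σT_eq⁴, so T_eq⁴ = S(1−A)/(4σ).
T_eq = [5850 × 0.78 / (4 × 5.67×10⁻⁸)]^(1/4) = (2.01×10¹⁰)^(1/4) = 377 K.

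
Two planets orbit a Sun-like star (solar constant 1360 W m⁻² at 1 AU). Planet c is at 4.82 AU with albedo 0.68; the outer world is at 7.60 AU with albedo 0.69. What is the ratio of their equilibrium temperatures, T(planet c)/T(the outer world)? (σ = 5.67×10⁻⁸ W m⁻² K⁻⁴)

T_eq = [S₀(1−A)/(4σd²)]^(1/4), so T ∝ (1−A)^(1/4) / √d.
T₁ = [1360×0.32/(4×5.67×10⁻⁸×4.82²)]^(1/4) = 95.33 K.
T₂ = [1360×0.31/(4×5.67×10⁻⁸×7.60²)]^(1/4) = 75.32 K.

T₁/T₂ ≈ 1.266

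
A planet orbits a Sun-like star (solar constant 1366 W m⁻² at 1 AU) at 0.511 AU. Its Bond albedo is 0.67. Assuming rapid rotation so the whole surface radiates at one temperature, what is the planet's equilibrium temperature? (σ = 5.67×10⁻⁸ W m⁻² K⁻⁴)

T_eq ≈ 295 K

Flux at 0.511 AU: S = 1366/0.511² = 5230 W m⁻².
Energy balance: absorbed = emitted ⇒ πR²·S(1−A) = 4πR²·σT_eq⁴, so T_eq⁴ = S(1−A)/(4σ).
T_eq = [5230 × 0.33 / (4 × 5.67×10⁻⁸)]^(1/4) = (7.61×10⁹)^(1/4) = 295 K.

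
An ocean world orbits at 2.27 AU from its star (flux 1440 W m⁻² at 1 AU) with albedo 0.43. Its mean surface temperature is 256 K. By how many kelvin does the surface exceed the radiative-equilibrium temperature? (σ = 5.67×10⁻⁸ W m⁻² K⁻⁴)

S = 1440/2.27² = 279.5 W m⁻².
T_eq = [S(1−A)/(4σ)]^(1/4) = [279.5×0.57/(4×5.67×10⁻⁸)]^(1/4) = 162.8 K.
ΔT = T_surf − T_eq = 256 − 162.8.

ΔT ≈ 93.2 K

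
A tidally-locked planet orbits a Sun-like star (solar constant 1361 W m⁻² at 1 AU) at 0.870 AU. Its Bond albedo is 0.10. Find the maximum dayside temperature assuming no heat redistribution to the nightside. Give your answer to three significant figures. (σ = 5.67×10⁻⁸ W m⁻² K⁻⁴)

T_ss ≈ 411 K

Flux at 0.870 AU: S = 1361/0.870² = 1800 W m⁻².
With no redistribution each surface element balances locally: S(1−A) = σT⁴.
T = [1800 × 0.90 / 5.67×10⁻⁸]^(1/4) = (2.85×10¹⁰)^(1/4) = 411 K.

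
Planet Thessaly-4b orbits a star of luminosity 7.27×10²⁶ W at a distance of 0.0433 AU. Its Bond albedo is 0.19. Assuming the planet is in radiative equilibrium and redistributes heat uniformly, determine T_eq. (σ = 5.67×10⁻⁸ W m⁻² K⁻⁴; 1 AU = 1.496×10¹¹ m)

d = 0.0433 AU = 6.48×10⁹ m.
Flux: S = L/(4πd²) = 7.27×10²⁶/(4π×(6.48×10⁹)²) = 1.38×10⁶ W m⁻².
Energy balance: absorbed = emitted ⇒ πR²·S(1−A) = 4πR²·σT_eq⁴, so T_eq⁴ = S(1−A)/(4σ).
T_eq = [1.38×10⁶ × 0.81 / (4 × 5.67×10⁻⁸)]^(1/4) = (4.92×10¹²)^(1/4) = 1490 K.

T_eq ≈ 1490 K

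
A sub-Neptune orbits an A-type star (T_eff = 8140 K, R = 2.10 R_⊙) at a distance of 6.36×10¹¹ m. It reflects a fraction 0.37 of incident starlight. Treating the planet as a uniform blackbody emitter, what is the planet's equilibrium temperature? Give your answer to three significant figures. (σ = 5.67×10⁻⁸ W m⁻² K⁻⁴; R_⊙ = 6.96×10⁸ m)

T_eq ≈ 246 K

R_⋆ = 2.10 × 6.96×10⁸ = 1.46×10⁹ m.
L = 4πR_⋆²σT_⋆⁴ = 4π(1.46×10⁹)² × 5.67×10⁻⁸ × (8140)⁴ = 6.68×10²⁷ W.
S = L/(4πd²) = 1310 W m⁻².
Energy balance: absorbed = emitted ⇒ πR²·S(1−A) = 4πR²·σT_eq⁴, so T_eq⁴ = S(1−A)/(4σ).
T_eq = [1310 × 0.63 / (4 × 5.67×10⁻⁸)]^(1/4) = (3.65×10⁹)^(1/4) = 246 K.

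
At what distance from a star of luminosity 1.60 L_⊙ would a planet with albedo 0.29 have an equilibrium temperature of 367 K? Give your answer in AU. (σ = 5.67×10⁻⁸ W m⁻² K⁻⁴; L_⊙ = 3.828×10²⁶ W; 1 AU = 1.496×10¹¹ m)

L = 1.60 × 3.828×10²⁶ = 6.12×10²⁶ W.
From T_eq⁴ = L(1−A)/(16πσd²): d = √[L(1−A)/(16πσT_eq⁴)].
d = √[6.12×10²⁶ × 0.71 / (16π × 5.67×10⁻⁸ × (367)⁴)] = 9.17×10¹⁰ m = 0.613 AU.

d ≈ 0.613 AU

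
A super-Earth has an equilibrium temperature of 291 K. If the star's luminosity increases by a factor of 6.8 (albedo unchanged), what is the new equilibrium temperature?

T_eq ≈ 470 K

T_eq ∝ L^(1/4) · d^(−1/2).
T′ = 291 × 6.8^(1/4) = 470 K.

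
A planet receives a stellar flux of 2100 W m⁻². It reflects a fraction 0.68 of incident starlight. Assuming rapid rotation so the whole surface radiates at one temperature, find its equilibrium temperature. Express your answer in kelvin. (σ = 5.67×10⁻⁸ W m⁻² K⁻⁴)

T_eq ≈ 233 K

Energy balance: absorbed = emitted ⇒ πR²·S(1−A) = 4πR²·σT_eq⁴, so T_eq⁴ = S(1−A)/(4σ).
T_eq = [2100 × 0.32 / (4 × 5.67×10⁻⁸)]^(1/4) = (2.96×10⁹)^(1/4) = 233 K.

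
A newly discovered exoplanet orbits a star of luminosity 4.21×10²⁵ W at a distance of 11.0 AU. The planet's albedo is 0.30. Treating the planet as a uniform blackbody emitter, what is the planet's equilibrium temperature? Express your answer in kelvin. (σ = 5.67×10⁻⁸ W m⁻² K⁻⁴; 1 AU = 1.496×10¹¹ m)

d = 11.0 AU = 1.65×10¹² m.
Flux: S = L/(4πd²) = 4.21×10²⁵/(4π×(1.65×10¹²)²) = 1.24 W m⁻².
Energy balance: absorbed = emitted ⇒ πR²·S(1−A) = 4πR²·σT_eq⁴, so T_eq⁴ = S(1−A)/(4σ).
T_eq = [1.24 × 0.70 / (4 × 5.67×10⁻⁸)]^(1/4) = (3.82×10⁶)^(1/4) = 44.2 K.

T_eq ≈ 44.2 K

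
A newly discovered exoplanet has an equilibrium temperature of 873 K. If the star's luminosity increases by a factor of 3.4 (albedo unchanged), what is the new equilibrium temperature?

T_eq ∝ L^(1/4) · d^(−1/2).
T′ = 873 × 3.4^(1/4) = 1190 K.

T_eq ≈ 1190 K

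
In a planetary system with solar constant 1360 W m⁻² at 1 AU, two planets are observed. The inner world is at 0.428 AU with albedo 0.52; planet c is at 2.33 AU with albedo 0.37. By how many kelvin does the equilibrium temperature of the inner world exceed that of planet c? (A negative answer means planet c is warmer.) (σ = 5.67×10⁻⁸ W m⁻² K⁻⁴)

T_eq = [S₀(1−A)/(4σd²)]^(1/4), so T ∝ (1−A)^(1/4) / √d.
T₁ = [1360×0.48/(4×5.67×10⁻⁸×0.428²)]^(1/4) = 354.05 K.
T₂ = [1360×0.63/(4×5.67×10⁻⁸×2.33²)]^(1/4) = 162.42 K.

ΔT ≈ 191.6 K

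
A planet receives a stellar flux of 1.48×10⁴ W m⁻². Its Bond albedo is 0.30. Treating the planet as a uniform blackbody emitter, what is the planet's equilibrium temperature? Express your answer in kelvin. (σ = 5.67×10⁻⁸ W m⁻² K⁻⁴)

T_eq ≈ 462 K

Energy balance: absorbed = emitted ⇒ πR²·S(1−A) = 4πR²·σT_eq⁴, so T_eq⁴ = S(1−A)/(4σ).
T_eq = [1.48×10⁴ × 0.70 / (4 × 5.67×10⁻⁸)]^(1/4) = (4.57×10¹⁰)^(1/4) = 462 K.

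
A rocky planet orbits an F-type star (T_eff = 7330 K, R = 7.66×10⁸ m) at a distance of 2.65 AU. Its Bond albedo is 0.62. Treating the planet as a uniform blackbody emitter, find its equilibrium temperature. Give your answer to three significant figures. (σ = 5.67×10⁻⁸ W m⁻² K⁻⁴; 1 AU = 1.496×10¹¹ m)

d = 2.65 AU = 3.96×10¹¹ m.
L = 4πR_⋆²σT_⋆⁴ = 4π(7.66×10⁸)² × 5.67×10⁻⁸ × (7330)⁴ = 1.21×10²⁷ W.
S = L/(4πd²) = 611 W m⁻².
Energy balance: absorbed = emitted ⇒ πR²·S(1−A) = 4πR²·σT_eq⁴, so T_eq⁴ = S(1−A)/(4σ).
T_eq = [611 × 0.38 / (4 × 5.67×10⁻⁸)]^(1/4) = (1.02×10⁹)^(1/4) = 179 K.

T_eq ≈ 179 K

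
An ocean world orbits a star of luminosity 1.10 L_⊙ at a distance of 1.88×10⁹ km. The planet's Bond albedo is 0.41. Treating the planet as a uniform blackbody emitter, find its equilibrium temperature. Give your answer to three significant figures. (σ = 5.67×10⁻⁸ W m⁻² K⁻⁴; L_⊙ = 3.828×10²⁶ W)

T_eq ≈ 70.5 K

d = 1.88×10⁹ km = 1.88×10¹² m.
L = 1.10 × 3.828×10²⁶ = 4.21×10²⁶ W.
Flux: S = L/(4πd²) = 4.21×10²⁶/(4π×(1.88×10¹²)²) = 9.48 W m⁻².
Energy balance: absorbed = emitted ⇒ πR²·S(1−A) = 4πR²·σT_eq⁴, so T_eq⁴ = S(1−A)/(4σ).
T_eq = [9.48 × 0.59 / (4 × 5.67×10⁻⁸)]^(1/4) = (2.47×10⁷)^(1/4) = 70.5 K.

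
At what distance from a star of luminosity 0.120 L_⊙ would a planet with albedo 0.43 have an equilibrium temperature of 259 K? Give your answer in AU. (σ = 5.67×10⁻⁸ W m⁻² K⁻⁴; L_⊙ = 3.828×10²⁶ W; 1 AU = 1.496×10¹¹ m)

d ≈ 0.302 AU

L = 0.120 × 3.828×10²⁶ = 4.59×10²⁵ W.
From T_eq⁴ = L(1−A)/(16πσd²): d = √[L(1−A)/(16πσT_eq⁴)].
d = √[4.59×10²⁵ × 0.57 / (16π × 5.67×10⁻⁸ × (259)⁴)] = 4.52×10¹⁰ m = 0.302 AU.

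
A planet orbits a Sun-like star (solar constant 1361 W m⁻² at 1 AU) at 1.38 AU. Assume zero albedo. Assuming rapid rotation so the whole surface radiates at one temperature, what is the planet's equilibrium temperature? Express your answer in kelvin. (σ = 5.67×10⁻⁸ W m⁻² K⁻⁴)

Flux at 1.38 AU: S = 1361/1.38² = 715 W m⁻².
Energy balance: absorbed = emitted ⇒ πR²·S(1−A) = 4πR²·σT_eq⁴, so T_eq⁴ = S(1−A)/(4σ).
T_eq = [715 × 1.00 / (4 × 5.67×10⁻⁸)]^(1/4) = (3.15×10⁹)^(1/4) = 237 K.

T_eq ≈ 237 K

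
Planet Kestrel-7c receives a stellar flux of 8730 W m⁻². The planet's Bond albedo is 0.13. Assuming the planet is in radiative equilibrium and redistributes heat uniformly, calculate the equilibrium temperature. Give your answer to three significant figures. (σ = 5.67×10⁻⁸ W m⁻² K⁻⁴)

Energy balance: absorbed = emitted ⇒ πR²·S(1−A) = 4πR²·σT_eq⁴, so T_eq⁴ = S(1−A)/(4σ).
T_eq = [8730 × 0.87 / (4 × 5.67×10⁻⁸)]^(1/4) = (3.35×10¹⁰)^(1/4) = 428 K.

T_eq ≈ 428 K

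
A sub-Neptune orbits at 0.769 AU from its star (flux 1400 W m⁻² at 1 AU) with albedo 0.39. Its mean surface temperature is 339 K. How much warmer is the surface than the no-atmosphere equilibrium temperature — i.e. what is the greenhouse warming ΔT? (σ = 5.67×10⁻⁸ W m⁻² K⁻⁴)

S = 1400/0.769² = 2367 W m⁻².
T_eq = [S(1−A)/(4σ)]^(1/4) = [2367×0.61/(4×5.67×10⁻⁸)]^(1/4) = 282.5 K.
ΔT = T_surf − T_eq = 339 − 282.5.

ΔT ≈ 56.5 K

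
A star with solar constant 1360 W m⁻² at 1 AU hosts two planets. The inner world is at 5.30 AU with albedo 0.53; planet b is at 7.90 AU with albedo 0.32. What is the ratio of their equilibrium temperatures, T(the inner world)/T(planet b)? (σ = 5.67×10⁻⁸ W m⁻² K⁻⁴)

T_eq = [S₀(1−A)/(4σd²)]^(1/4), so T ∝ (1−A)^(1/4) / √d.
T₁ = [1360×0.47/(4×5.67×10⁻⁸×5.30²)]^(1/4) = 100.08 K.
T₂ = [1360×0.68/(4×5.67×10⁻⁸×7.90²)]^(1/4) = 89.91 K.

T₁/T₂ ≈ 1.113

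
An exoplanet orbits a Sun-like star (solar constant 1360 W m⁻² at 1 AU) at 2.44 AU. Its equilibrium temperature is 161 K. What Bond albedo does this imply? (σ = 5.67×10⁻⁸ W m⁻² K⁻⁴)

Flux at 2.44 AU: S = 1360/2.44² = 228 W m⁻².
From T_eq⁴ = S(1−A)/(4σ): 1−A = 4σT_eq⁴/S.
1−A = 4 × 5.67×10⁻⁸ × (161)⁴ / 228 = 0.667.

A ≈ 0.33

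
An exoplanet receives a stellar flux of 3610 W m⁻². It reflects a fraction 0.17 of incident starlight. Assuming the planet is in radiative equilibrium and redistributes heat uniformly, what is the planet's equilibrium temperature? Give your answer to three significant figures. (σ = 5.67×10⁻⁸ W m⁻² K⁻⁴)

Energy balance: absorbed = emitted ⇒ πR²·S(1−A) = 4πR²·σT_eq⁴, so T_eq⁴ = S(1−A)/(4σ).
T_eq = [3610 × 0.83 / (4 × 5.67×10⁻⁸)]^(1/4) = (1.32×10¹⁰)^(1/4) = 339 K.

T_eq ≈ 339 K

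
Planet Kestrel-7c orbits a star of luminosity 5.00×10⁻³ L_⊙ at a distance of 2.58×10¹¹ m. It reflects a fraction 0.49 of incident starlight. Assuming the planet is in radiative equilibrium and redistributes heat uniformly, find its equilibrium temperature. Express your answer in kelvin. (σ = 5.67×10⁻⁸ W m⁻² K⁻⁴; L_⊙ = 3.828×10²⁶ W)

L = 5.00×10⁻³ × 3.828×10²⁶ = 1.91×10²⁴ W.
Flux: S = L/(4πd²) = 1.91×10²⁴/(4π×(2.58×10¹¹)²) = 2.29 W m⁻².
Energy balance: absorbed = emitted ⇒ πR²·S(1−A) = 4πR²·σT_eq⁴, so T_eq⁴ = S(1−A)/(4σ).
T_eq = [2.29 × 0.51 / (4 × 5.67×10⁻⁸)]^(1/4) = (5.15×10⁶)^(1/4) = 47.6 K.

T_eq ≈ 47.6 K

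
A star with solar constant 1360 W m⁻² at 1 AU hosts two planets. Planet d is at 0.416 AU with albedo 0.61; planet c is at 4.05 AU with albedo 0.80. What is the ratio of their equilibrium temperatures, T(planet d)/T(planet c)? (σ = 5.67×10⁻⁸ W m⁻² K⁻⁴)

T₁/T₂ ≈ 3.687

T_eq = [S₀(1−A)/(4σd²)]^(1/4), so T ∝ (1−A)^(1/4) / √d.
T₁ = [1360×0.39/(4×5.67×10⁻⁸×0.416²)]^(1/4) = 340.95 K.
T₂ = [1360×0.20/(4×5.67×10⁻⁸×4.05²)]^(1/4) = 92.47 K.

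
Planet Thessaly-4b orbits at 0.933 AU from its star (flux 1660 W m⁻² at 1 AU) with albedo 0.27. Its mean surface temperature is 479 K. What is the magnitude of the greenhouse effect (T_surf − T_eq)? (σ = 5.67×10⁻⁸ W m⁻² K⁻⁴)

S = 1660/0.933² = 1907 W m⁻².
T_eq = [S(1−A)/(4σ)]^(1/4) = [1907×0.73/(4×5.67×10⁻⁸)]^(1/4) = 279.9 K.
ΔT = T_surf − T_eq = 479 − 279.9.

ΔT ≈ 199.1 K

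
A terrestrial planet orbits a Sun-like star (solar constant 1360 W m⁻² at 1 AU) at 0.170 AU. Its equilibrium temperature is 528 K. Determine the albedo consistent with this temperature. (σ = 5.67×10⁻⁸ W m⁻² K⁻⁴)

A ≈ 0.63

Flux at 0.170 AU: S = 1360/0.170² = 4.71×10⁴ W m⁻².
From T_eq⁴ = S(1−A)/(4σ): 1−A = 4σT_eq⁴/S.
1−A = 4 × 5.67×10⁻⁸ × (528)⁴ / 4.71×10⁴ = 0.375.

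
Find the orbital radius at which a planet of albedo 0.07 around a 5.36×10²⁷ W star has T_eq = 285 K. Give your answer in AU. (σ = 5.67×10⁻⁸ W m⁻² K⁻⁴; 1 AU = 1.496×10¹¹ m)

From T_eq⁴ = L(1−A)/(16πσd²): d = √[L(1−A)/(16πσT_eq⁴)].
d = √[5.36×10²⁷ × 0.93 / (16π × 5.67×10⁻⁸ × (285)⁴)] = 5.15×10¹¹ m = 3.44 AU.

d ≈ 3.44 AU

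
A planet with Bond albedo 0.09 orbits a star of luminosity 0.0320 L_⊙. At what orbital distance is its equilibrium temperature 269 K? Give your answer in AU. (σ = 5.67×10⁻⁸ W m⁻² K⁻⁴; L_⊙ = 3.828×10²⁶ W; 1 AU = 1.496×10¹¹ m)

d ≈ 0.183 AU

L = 0.0320 × 3.828×10²⁶ = 1.22×10²⁵ W.
From T_eq⁴ = L(1−A)/(16πσd²): d = √[L(1−A)/(16πσT_eq⁴)].
d = √[1.22×10²⁵ × 0.91 / (16π × 5.67×10⁻⁸ × (269)⁴)] = 2.73×10¹⁰ m = 0.183 AU.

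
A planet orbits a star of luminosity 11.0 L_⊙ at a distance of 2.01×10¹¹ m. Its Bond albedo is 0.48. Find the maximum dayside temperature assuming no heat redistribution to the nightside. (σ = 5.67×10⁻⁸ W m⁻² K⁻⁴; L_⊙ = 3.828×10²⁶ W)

T_ss ≈ 525 K

L = 11.0 × 3.828×10²⁶ = 4.21×10²⁷ W.
Flux: S = L/(4πd²) = 4.21×10²⁷/(4π×(2.01×10¹¹)²) = 8290 W m⁻².
With no redistribution each surface element balances locally: S(1−A) = σT⁴.
T = [8290 × 0.52 / 5.67×10⁻⁸]^(1/4) = (7.61×10¹⁰)^(1/4) = 525 K.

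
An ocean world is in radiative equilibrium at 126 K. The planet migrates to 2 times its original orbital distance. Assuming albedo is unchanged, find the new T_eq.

T_eq ≈ 89.1 K

T_eq ∝ L^(1/4) · d^(−1/2).
T′ = 126 / 2^(1/2) = 89.1 K.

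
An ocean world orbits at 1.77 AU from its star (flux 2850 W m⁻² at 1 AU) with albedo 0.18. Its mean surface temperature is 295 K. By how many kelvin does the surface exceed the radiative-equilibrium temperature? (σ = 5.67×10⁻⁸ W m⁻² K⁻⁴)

S = 2850/1.77² = 909.7 W m⁻².
T_eq = [S(1−A)/(4σ)]^(1/4) = [909.7×0.82/(4×5.67×10⁻⁸)]^(1/4) = 239.5 K.
ΔT = T_surf − T_eq = 295 − 239.5.

ΔT ≈ 55.5 K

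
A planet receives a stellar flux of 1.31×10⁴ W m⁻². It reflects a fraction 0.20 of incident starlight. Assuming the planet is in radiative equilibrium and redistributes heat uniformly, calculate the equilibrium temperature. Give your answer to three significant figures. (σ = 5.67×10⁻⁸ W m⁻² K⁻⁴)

Energy balance: absorbed = emitted ⇒ πR²·S(1−A) = 4πR²·σT_eq⁴, so T_eq⁴ = S(1−A)/(4σ).
T_eq = [1.31×10⁴ × 0.80 / (4 × 5.67×10⁻⁸)]^(1/4) = (4.62×10¹⁰)^(1/4) = 464 K.

T_eq ≈ 464 K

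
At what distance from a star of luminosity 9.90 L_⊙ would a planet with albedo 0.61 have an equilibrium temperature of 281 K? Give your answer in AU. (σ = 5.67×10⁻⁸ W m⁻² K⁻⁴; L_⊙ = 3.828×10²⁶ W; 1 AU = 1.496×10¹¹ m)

L = 9.90 × 3.828×10²⁶ = 3.79×10²⁷ W.
From T_eq⁴ = L(1−A)/(16πσd²): d = √[L(1−A)/(16πσT_eq⁴)].
d = √[3.79×10²⁷ × 0.39 / (16π × 5.67×10⁻⁸ × (281)⁴)] = 2.88×10¹¹ m = 1.93 AU.

d ≈ 1.93 AU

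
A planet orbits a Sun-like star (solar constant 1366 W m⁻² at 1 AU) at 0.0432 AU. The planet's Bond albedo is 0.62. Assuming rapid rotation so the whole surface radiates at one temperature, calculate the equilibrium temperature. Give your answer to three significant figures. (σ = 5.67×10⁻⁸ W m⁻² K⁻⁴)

T_eq ≈ 1050 K

Flux at 0.0432 AU: S = 1366/0.0432² = 7.32×10⁵ W m⁻².
Energy balance: absorbed = emitted ⇒ πR²·S(1−A) = 4πR²·σT_eq⁴, so T_eq⁴ = S(1−A)/(4σ).
T_eq = [7.32×10⁵ × 0.38 / (4 × 5.67×10⁻⁸)]^(1/4) = (1.23×10¹²)^(1/4) = 1050 K.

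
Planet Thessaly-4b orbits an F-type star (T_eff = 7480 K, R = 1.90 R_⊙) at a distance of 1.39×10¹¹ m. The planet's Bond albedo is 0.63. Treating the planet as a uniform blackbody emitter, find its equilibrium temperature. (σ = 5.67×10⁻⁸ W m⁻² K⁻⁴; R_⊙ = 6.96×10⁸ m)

R_⋆ = 1.90 × 6.96×10⁸ = 1.32×10⁹ m.
L = 4πR_⋆²σT_⋆⁴ = 4π(1.32×10⁹)² × 5.67×10⁻⁸ × (7480)⁴ = 3.90×10²⁷ W.
S = L/(4πd²) = 1.61×10⁴ W m⁻².
Energy balance: absorbed = emitted ⇒ πR²·S(1−A) = 4πR²·σT_eq⁴, so T_eq⁴ = S(1−A)/(4σ).
T_eq = [1.61×10⁴ × 0.37 / (4 × 5.67×10⁻⁸)]^(1/4) = (2.62×10¹⁰)^(1/4) = 402 K.

T_eq ≈ 402 K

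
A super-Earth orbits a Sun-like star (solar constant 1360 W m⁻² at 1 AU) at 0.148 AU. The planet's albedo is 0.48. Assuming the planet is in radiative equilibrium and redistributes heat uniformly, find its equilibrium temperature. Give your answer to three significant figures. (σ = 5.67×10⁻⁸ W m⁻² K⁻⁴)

T_eq ≈ 614 K

Flux at 0.148 AU: S = 1360/0.148² = 6.21×10⁴ W m⁻².
Energy balance: absorbed = emitted ⇒ πR²·S(1−A) = 4πR²·σT_eq⁴, so T_eq⁴ = S(1−A)/(4σ).
T_eq = [6.21×10⁴ × 0.52 / (4 × 5.67×10⁻⁸)]^(1/4) = (1.42×10¹¹)^(1/4) = 614 K.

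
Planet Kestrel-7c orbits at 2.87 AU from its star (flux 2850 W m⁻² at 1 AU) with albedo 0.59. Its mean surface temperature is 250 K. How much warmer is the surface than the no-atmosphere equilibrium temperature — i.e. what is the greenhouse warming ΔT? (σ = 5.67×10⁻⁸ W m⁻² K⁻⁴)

S = 2850/2.87² = 346.0 W m⁻².
T_eq = [S(1−A)/(4σ)]^(1/4) = [346.0×0.41/(4×5.67×10⁻⁸)]^(1/4) = 158.1 K.
ΔT = T_surf − T_eq = 250 − 158.1.

ΔT ≈ 91.9 K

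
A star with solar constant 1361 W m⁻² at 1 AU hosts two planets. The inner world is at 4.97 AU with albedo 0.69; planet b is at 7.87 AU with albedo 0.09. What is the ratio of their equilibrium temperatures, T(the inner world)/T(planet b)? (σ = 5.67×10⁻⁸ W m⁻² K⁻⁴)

T_eq = [S₀(1−A)/(4σd²)]^(1/4), so T ∝ (1−A)^(1/4) / √d.
T₁ = [1361×0.31/(4×5.67×10⁻⁸×4.97²)]^(1/4) = 93.16 K.
T₂ = [1361×0.91/(4×5.67×10⁻⁸×7.87²)]^(1/4) = 96.90 K.

T₁/T₂ ≈ 0.961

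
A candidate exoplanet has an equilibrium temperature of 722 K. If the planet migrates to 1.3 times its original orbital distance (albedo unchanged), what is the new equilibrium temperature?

T_eq ≈ 633 K

T_eq ∝ L^(1/4) · d^(−1/2).
T′ = 722 / 1.3^(1/2) = 633 K.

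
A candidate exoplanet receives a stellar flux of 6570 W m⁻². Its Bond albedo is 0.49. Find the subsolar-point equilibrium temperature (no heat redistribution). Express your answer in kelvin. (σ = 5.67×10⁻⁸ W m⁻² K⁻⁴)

At the subsolar point the surface absorbs S(1−A) and emits σT⁴ per unit area — no factor of 4, since only the local patch is in balance.
T = [6570 × 0.51 / 5.67×10⁻⁸]^(1/4) = (5.91×10¹⁰)^(1/4) = 493 K.

T_ss ≈ 493 K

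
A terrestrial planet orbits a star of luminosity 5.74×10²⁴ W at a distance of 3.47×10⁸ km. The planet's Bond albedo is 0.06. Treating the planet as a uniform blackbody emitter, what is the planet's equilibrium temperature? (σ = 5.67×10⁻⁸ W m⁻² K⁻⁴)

T_eq ≈ 63.0 K

d = 3.47×10⁸ km = 3.47×10¹¹ m.
Flux: S = L/(4πd²) = 5.74×10²⁴/(4π×(3.47×10¹¹)²) = 3.79 W m⁻².
Energy balance: absorbed = emitted ⇒ πR²·S(1−A) = 4πR²·σT_eq⁴, so T_eq⁴ = S(1−A)/(4σ).
T_eq = [3.79 × 0.94 / (4 × 5.67×10⁻⁸)]^(1/4) = (1.57×10⁷)^(1/4) = 63.0 K.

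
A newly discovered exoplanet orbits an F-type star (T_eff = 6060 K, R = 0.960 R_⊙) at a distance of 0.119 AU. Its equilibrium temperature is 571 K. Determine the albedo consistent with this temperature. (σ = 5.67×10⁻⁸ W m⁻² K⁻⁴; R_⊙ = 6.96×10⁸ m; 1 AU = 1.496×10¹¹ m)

A ≈ 0.78

R_⋆ = 0.960 × 6.96×10⁸ = 6.68×10⁸ m.
d = 0.119 AU = 1.78×10¹⁰ m.
L = 4πR_⋆²σT_⋆⁴ = 4π(6.68×10⁸)² × 5.67×10⁻⁸ × (6060)⁴ = 4.29×10²⁶ W.
S = L/(4πd²) = 1.08×10⁵ W m⁻².
From T_eq⁴ = S(1−A)/(4σ): 1−A = 4σT_eq⁴/S.
1−A = 4 × 5.67×10⁻⁸ × (571)⁴ / 1.08×10⁵ = 0.224.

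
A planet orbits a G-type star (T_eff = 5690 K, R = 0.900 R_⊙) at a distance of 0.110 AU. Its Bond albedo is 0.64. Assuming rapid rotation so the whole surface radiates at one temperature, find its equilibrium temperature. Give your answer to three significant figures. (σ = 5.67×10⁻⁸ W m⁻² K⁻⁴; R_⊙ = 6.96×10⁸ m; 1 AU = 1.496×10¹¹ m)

T_eq ≈ 608 K

R_⋆ = 0.900 × 6.96×10⁸ = 6.26×10⁸ m.
d = 0.110 AU = 1.65×10¹⁰ m.
L = 4πR_⋆²σT_⋆⁴ = 4π(6.26×10⁸)² × 5.67×10⁻⁸ × (5690)⁴ = 2.93×10²⁶ W.
S = L/(4πd²) = 8.61×10⁴ W m⁻².
Energy balance: absorbed = emitted ⇒ πR²·S(1−A) = 4πR²·σT_eq⁴, so T_eq⁴ = S(1−A)/(4σ).
T_eq = [8.61×10⁴ × 0.36 / (4 × 5.67×10⁻⁸)]^(1/4) = (1.37×10¹¹)^(1/4) = 608 K.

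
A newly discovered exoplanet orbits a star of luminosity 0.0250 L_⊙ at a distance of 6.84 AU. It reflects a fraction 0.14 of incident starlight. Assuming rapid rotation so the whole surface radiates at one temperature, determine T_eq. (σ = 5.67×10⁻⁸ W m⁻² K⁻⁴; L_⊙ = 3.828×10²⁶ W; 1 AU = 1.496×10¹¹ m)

T_eq ≈ 40.8 K

d = 6.84 AU = 1.02×10¹² m.
L = 0.0250 × 3.828×10²⁶ = 9.57×10²⁴ W.
Flux: S = L/(4πd²) = 9.57×10²⁴/(4π×(1.02×10¹²)²) = 0.727 W m⁻².
Energy balance: absorbed = emitted ⇒ πR²·S(1−A) = 4πR²·σT_eq⁴, so T_eq⁴ = S(1−A)/(4σ).
T_eq = [0.727 × 0.86 / (4 × 5.67×10⁻⁸)]^(1/4) = (2.76×10⁶)^(1/4) = 40.8 K.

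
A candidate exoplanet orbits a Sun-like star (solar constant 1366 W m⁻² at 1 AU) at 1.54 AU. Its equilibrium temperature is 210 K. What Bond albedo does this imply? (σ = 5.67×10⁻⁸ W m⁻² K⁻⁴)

A ≈ 0.23

Flux at 1.54 AU: S = 1366/1.54² = 576 W m⁻².
From T_eq⁴ = S(1−A)/(4σ): 1−A = 4σT_eq⁴/S.
1−A = 4 × 5.67×10⁻⁸ × (210)⁴ / 576 = 0.766.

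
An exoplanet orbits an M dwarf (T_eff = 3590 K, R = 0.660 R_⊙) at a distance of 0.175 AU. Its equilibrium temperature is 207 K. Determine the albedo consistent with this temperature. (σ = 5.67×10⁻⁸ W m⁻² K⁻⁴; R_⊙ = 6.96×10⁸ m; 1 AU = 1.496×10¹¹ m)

A ≈ 0.86

R_⋆ = 0.660 × 6.96×10⁸ = 4.59×10⁸ m.
d = 0.175 AU = 2.62×10¹⁰ m.
L = 4πR_⋆²σT_⋆⁴ = 4π(4.59×10⁸)² × 5.67×10⁻⁸ × (3590)⁴ = 2.50×10²⁵ W.
S = L/(4πd²) = 2900 W m⁻².
From T_eq⁴ = S(1−A)/(4σ): 1−A = 4σT_eq⁴/S.
1−A = 4 × 5.67×10⁻⁸ × (207)⁴ / 2900 = 0.144.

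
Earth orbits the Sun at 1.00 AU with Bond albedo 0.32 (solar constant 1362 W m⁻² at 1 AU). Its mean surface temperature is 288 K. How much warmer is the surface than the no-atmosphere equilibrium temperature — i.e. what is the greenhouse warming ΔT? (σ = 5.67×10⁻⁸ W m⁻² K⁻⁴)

ΔT ≈ 35.2 K

S = 1362/1.00² = 1362 W m⁻².
T_eq = [S(1−A)/(4σ)]^(1/4) = [1362×0.68/(4×5.67×10⁻⁸)]^(1/4) = 252.8 K.
ΔT = T_surf − T_eq = 288 − 252.8.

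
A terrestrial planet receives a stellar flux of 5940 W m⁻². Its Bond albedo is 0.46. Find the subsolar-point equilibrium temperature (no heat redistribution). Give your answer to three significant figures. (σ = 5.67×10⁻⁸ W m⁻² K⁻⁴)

T_ss ≈ 488 K

At the subsolar point the surface absorbs S(1−A) and emits σT⁴ per unit area — no factor of 4, since only the local patch is in balance.
T = [5940 × 0.54 / 5.67×10⁻⁸]^(1/4) = (5.66×10¹⁰)^(1/4) = 488 K.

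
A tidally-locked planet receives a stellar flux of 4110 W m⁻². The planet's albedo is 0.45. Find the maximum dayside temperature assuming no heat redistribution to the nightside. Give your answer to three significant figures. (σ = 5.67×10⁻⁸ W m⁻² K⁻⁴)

With no redistribution each surface element balances locally: S(1−A) = σT⁴.
T = [4110 × 0.55 / 5.67×10⁻⁸]^(1/4) = (3.99×10¹⁰)^(1/4) = 447 K.

T_ss ≈ 447 K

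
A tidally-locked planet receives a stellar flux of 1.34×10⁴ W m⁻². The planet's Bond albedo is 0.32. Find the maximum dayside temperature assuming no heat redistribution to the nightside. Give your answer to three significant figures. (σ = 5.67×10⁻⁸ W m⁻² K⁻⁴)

With no redistribution each surface element balances locally: S(1−A) = σT⁴.
T = [1.34×10⁴ × 0.68 / 5.67×10⁻⁸]^(1/4) = (1.61×10¹¹)^(1/4) = 633 K.

T_ss ≈ 633 K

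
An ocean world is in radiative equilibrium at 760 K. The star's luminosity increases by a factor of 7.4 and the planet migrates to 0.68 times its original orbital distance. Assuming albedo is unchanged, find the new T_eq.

T_eq ≈ 1520 K

T_eq ∝ L^(1/4) · d^(−1/2).
T′ = 760 × 7.4^(1/4) / 0.68^(1/2) = 1520 K.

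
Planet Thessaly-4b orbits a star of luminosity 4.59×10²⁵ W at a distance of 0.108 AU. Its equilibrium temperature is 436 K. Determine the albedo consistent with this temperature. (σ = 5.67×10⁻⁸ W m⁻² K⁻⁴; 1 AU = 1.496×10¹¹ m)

d = 0.108 AU = 1.62×10¹⁰ m.
Flux: S = L/(4πd²) = 4.59×10²⁵/(4π×(1.62×10¹⁰)²) = 1.40×10⁴ W m⁻².
From T_eq⁴ = S(1−A)/(4σ): 1−A = 4σT_eq⁴/S.
1−A = 4 × 5.67×10⁻⁸ × (436)⁴ / 1.40×10⁴ = 0.586.

A ≈ 0.41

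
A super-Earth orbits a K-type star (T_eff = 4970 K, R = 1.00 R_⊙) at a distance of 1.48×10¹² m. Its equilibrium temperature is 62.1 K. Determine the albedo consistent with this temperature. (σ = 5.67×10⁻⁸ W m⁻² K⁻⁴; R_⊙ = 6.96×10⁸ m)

R_⋆ = 1.00 × 6.96×10⁸ = 6.96×10⁸ m.
L = 4πR_⋆²σT_⋆⁴ = 4π(6.96×10⁸)² × 5.67×10⁻⁸ × (4970)⁴ = 2.11×10²⁶ W.
S = L/(4πd²) = 7.65 W m⁻².
From T_eq⁴ = S(1−A)/(4σ): 1−A = 4σT_eq⁴/S.
1−A = 4 × 5.67×10⁻⁸ × (62.1)⁴ / 7.65 = 0.441.

A ≈ 0.56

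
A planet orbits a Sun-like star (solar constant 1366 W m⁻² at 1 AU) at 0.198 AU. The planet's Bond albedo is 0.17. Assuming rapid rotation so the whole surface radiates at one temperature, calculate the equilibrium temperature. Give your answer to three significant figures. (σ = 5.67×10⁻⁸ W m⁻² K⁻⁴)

T_eq ≈ 598 K

Flux at 0.198 AU: S = 1366/0.198² = 3.48×10⁴ W m⁻².
Energy balance: absorbed = emitted ⇒ πR²·S(1−A) = 4πR²·σT_eq⁴, so T_eq⁴ = S(1−A)/(4σ).
T_eq = [3.48×10⁴ × 0.83 / (4 × 5.67×10⁻⁸)]^(1/4) = (1.28×10¹¹)^(1/4) = 598 K.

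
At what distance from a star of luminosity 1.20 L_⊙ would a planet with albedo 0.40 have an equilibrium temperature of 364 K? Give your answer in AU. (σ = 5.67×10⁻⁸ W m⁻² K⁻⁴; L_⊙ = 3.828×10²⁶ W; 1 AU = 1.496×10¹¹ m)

L = 1.20 × 3.828×10²⁶ = 4.59×10²⁶ W.
From T_eq⁴ = L(1−A)/(16πσd²): d = √[L(1−A)/(16πσT_eq⁴)].
d = √[4.59×10²⁶ × 0.60 / (16π × 5.67×10⁻⁸ × (364)⁴)] = 7.42×10¹⁰ m = 0.496 AU.

d ≈ 0.496 AU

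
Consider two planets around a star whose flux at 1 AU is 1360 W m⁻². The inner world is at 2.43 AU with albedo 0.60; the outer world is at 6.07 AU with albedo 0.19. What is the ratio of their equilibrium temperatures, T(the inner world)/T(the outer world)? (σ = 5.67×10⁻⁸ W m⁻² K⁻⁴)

T₁/T₂ ≈ 1.325

T_eq = [S₀(1−A)/(4σd²)]^(1/4), so T ∝ (1−A)^(1/4) / √d.
T₁ = [1360×0.40/(4×5.67×10⁻⁸×2.43²)]^(1/4) = 141.97 K.
T₂ = [1360×0.81/(4×5.67×10⁻⁸×6.07²)]^(1/4) = 107.15 K.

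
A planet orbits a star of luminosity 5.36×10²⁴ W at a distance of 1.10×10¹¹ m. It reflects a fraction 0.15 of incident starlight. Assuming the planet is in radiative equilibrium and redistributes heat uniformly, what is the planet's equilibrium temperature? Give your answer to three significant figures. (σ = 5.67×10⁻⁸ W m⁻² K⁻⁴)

Flux: S = L/(4πd²) = 5.36×10²⁴/(4π×(1.10×10¹¹)²) = 35.3 W m⁻².
Energy balance: absorbed = emitted ⇒ πR²·S(1−A) = 4πR²·σT_eq⁴, so T_eq⁴ = S(1−A)/(4σ).
T_eq = [35.3 × 0.85 / (4 × 5.67×10⁻⁸)]^(1/4) = (1.32×10⁸)^(1/4) = 107 K.

T_eq ≈ 107 K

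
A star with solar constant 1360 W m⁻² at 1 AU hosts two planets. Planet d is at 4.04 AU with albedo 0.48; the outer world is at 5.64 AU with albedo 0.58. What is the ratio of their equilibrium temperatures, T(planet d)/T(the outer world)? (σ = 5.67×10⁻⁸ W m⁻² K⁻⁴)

T₁/T₂ ≈ 1.246

T_eq = [S₀(1−A)/(4σd²)]^(1/4), so T ∝ (1−A)^(1/4) / √d.
T₁ = [1360×0.52/(4×5.67×10⁻⁸×4.04²)]^(1/4) = 117.57 K.
T₂ = [1360×0.42/(4×5.67×10⁻⁸×5.64²)]^(1/4) = 94.33 K.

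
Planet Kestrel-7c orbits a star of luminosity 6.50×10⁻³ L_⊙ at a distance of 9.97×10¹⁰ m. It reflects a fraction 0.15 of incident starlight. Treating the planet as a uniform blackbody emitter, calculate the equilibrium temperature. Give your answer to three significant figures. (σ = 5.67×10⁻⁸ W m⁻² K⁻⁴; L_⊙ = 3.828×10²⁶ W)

L = 6.50×10⁻³ × 3.828×10²⁶ = 2.49×10²⁴ W.
Flux: S = L/(4πd²) = 2.49×10²⁴/(4π×(9.97×10¹⁰)²) = 19.9 W m⁻².
Energy balance: absorbed = emitted ⇒ πR²·S(1−A) = 4πR²·σT_eq⁴, so T_eq⁴ = S(1−A)/(4σ).
T_eq = [19.9 × 0.85 / (4 × 5.67×10⁻⁸)]^(1/4) = (7.47×10⁷)^(1/4) = 93.0 K.

T_eq ≈ 93.0 K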